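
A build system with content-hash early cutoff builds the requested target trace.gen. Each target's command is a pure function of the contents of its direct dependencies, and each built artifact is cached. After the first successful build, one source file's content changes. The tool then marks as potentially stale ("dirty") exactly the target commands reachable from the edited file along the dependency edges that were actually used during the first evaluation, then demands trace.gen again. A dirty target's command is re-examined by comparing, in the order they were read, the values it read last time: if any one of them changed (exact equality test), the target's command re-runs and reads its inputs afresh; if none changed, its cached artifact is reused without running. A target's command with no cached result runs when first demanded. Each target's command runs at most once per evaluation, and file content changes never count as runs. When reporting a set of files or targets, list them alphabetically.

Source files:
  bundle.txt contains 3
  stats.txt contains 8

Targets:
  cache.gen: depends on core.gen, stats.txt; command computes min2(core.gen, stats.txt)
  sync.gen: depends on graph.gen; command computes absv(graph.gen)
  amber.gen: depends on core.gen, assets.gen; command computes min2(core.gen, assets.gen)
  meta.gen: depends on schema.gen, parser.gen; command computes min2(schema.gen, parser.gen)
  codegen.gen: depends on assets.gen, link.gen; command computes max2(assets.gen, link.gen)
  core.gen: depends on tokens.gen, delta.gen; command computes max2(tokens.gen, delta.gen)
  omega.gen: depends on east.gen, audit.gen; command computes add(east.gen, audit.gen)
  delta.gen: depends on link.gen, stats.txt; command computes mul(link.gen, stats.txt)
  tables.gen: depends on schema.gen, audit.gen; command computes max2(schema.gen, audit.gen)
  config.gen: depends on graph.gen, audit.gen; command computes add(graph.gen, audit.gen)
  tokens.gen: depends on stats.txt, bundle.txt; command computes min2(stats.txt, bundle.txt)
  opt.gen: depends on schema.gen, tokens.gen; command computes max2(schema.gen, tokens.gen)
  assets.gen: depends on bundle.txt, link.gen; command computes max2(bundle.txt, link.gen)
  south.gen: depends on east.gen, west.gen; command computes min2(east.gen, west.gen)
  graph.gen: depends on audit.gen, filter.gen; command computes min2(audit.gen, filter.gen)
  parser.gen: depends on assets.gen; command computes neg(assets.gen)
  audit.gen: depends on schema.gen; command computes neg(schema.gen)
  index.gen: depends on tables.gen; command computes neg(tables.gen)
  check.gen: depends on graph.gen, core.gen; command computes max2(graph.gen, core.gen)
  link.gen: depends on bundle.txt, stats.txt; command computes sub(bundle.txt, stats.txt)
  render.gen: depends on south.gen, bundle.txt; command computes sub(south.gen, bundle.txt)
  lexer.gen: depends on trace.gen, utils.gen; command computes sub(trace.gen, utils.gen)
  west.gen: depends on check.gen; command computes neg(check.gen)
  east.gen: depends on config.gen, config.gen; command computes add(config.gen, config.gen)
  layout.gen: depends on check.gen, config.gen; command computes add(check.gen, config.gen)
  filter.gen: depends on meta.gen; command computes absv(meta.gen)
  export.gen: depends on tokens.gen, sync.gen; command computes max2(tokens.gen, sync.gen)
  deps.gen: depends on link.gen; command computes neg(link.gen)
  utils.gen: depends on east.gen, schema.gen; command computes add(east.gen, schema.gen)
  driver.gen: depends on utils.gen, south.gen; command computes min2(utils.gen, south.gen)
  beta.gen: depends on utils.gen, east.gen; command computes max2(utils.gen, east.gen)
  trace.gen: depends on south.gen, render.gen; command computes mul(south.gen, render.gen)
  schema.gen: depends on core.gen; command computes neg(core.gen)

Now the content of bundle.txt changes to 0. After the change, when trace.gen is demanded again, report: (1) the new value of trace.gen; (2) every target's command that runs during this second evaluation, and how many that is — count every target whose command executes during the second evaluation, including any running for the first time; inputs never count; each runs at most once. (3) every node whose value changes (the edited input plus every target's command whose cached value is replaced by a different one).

New value of trace.gen: 0.
Target commands that run: assets.gen, audit.gen, check.gen, config.gen, core.gen, delta.gen, east.gen, filter.gen, graph.gen, link.gen, meta.gen, parser.gen, render.gen, schema.gen, south.gen, tokens.gen, trace.gen, west.gen — 18 in total.
Values that change: assets.gen, audit.gen, bundle.txt, check.gen, config.gen, core.gen, delta.gen, east.gen, filter.gen, graph.gen, link.gen, meta.gen, parser.gen, render.gen, schema.gen, south.gen, tokens.gen, trace.gen, west.gen.

First evaluation (everything demanded from the output):
  link.gen = sub(3, 8) = -5
  assets.gen = max2(3, -5) = 3
  delta.gen = mul(-5, 8) = -40
  parser.gen = neg(3) = -3
  tokens.gen = min2(8, 3) = 3
  core.gen = max2(3, -40) = 3
  schema.gen = neg(3) = -3
  audit.gen = neg(-3) = 3
  meta.gen = min2(-3, -3) = -3
  filter.gen = absv(-3) = 3
  graph.gen = min2(3, 3) = 3
  check.gen = max2(3, 3) = 3
  config.gen = add(3, 3) = 6
  east.gen = add(6, 6) = 12
  west.gen = neg(3) = -3
  south.gen = min2(12, -3) = -3
  render.gen = sub(-3, 3) = -6
  trace.gen = mul(-3, -6) = 18

Propagation after the edit:
  link.gen: runs — bundle.txt 3->0; result -8.
  assets.gen: runs — bundle.txt 3->0; link.gen -5->-8; result 0.
  delta.gen: runs — link.gen -5->-8; result -64.
  parser.gen: runs — assets.gen 3->0; result 0.
  tokens.gen: runs — bundle.txt 3->0; result 0.
  core.gen: runs — tokens.gen 3->0; delta.gen -40->-64; result 0.
  schema.gen: runs — core.gen 3->0; result 0.
  audit.gen: runs — schema.gen -3->0; result 0.
  meta.gen: runs — schema.gen -3->0; parser.gen -3->0; result 0.
  filter.gen: runs — meta.gen -3->0; result 0.
  graph.gen: runs — audit.gen 3->0; filter.gen 3->0; result 0.
  check.gen: runs — graph.gen 3->0; core.gen 3->0; result 0.
  config.gen: runs — graph.gen 3->0; audit.gen 3->0; result 0.
  east.gen: runs — config.gen 6->0; config.gen 6->0; result 0.
  west.gen: runs — check.gen 3->0; result 0.
  south.gen: runs — east.gen 12->0; west.gen -3->0; result 0.
  render.gen: runs — south.gen -3->0; bundle.txt 3->0; result 0.
  trace.gen: runs — south.gen -3->0; render.gen -6->0; result 0.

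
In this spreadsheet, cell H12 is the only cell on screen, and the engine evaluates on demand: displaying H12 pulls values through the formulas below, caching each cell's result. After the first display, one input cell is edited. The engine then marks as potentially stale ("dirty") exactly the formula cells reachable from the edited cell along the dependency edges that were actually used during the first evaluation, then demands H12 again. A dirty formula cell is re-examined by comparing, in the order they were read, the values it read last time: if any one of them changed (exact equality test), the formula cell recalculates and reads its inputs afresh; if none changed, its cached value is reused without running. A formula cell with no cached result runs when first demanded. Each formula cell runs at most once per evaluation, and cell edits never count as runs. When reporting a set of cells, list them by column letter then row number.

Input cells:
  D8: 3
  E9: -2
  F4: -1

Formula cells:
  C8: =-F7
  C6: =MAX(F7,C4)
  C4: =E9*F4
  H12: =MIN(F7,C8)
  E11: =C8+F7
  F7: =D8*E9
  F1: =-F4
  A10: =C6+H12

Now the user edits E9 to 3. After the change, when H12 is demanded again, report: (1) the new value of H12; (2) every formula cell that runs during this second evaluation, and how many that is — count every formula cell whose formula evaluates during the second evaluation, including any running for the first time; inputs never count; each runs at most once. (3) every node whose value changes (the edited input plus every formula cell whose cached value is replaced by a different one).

H12 now evaluates to -9.
Run set: C8, F7, H12 (3 run).
Changed values: C8, E9, F7, H12.

Initial pass — values computed on the first demand:
  F7 = 3 * -2 = -6
  C8 = -(-6) = 6
  H12 = MIN(-6, 6) = -6

Second demand — change propagation:
  F7: re-runs because E9 -2->3; new result 9.
  C8: re-runs because F7 -6->9; new result -9.
  H12: re-runs because F7 -6->9; C8 6->-9; new result -9.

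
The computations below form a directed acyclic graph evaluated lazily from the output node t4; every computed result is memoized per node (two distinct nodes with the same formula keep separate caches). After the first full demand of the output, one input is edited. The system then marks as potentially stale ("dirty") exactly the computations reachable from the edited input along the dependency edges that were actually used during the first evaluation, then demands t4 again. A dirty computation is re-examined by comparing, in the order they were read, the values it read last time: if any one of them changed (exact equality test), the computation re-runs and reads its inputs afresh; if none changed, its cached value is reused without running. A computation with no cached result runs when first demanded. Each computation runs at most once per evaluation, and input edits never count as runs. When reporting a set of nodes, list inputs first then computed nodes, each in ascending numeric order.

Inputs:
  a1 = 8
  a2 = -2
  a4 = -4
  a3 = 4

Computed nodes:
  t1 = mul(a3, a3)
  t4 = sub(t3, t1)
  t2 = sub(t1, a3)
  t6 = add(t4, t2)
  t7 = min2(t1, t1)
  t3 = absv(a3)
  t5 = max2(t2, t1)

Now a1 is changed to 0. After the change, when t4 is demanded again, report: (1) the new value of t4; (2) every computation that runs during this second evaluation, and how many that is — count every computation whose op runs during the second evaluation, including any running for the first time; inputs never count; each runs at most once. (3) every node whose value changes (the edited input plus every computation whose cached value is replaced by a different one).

Demanding t4 again yields -12.
0 computations run: none.
The nodes whose values change: a1.
Note the shortcut — nothing in the graph depends on a1 at all, so no recomputation happens.

First demand of the output computes:
  t1 = mul(4, 4) = 16
  t3 = absv(4) = 4
  t4 = sub(4, 16) = -12

After the edit, cleaning proceeds:
  no node depends on a1 at all; the second demand re-runs nothing.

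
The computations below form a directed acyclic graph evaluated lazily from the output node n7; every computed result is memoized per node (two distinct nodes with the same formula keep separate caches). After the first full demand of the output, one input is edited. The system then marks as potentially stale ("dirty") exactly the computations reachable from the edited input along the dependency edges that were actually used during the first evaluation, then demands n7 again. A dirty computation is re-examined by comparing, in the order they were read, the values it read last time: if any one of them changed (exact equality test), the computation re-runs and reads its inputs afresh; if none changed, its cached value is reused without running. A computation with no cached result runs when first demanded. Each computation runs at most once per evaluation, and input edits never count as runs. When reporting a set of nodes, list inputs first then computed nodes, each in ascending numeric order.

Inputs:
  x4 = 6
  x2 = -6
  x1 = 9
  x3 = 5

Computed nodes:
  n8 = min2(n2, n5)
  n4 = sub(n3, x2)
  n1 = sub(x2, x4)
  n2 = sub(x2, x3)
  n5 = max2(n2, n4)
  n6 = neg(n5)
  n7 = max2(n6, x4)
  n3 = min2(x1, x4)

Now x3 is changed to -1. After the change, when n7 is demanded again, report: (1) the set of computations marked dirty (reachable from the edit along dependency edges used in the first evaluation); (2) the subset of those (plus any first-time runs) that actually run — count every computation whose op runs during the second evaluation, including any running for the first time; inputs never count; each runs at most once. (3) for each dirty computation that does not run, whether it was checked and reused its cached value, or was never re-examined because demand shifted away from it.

The edit dirties: n2, n5, n6, n7.
2 computations run: n2, n5.
Cache hits after checking: n6, n7.
Note the absorption at n5: it re-runs yet its value is the same, leaving the output's value untouched.

First demand of the output computes:
  n2 = sub(-6, 5) = -11
  n3 = min2(9, 6) = 6
  n4 = sub(6, -6) = 12
  n5 = max2(-11, 12) = 12
  n6 = neg(12) = -12
  n7 = max2(-12, 6) = 6

After the edit, cleaning proceeds:
  n2: a read changed (x3 5->-1) — executes, giving -5.
  n5: a read changed (n2 -11->-5) — executes, giving 12 — identical to its old value.
  n6: dirty, but its reads are unchanged (n5 unchanged); cached -12 stands.
  n7: dirty, but its reads are unchanged (n6 unchanged, x4 unchanged); cached 6 stands.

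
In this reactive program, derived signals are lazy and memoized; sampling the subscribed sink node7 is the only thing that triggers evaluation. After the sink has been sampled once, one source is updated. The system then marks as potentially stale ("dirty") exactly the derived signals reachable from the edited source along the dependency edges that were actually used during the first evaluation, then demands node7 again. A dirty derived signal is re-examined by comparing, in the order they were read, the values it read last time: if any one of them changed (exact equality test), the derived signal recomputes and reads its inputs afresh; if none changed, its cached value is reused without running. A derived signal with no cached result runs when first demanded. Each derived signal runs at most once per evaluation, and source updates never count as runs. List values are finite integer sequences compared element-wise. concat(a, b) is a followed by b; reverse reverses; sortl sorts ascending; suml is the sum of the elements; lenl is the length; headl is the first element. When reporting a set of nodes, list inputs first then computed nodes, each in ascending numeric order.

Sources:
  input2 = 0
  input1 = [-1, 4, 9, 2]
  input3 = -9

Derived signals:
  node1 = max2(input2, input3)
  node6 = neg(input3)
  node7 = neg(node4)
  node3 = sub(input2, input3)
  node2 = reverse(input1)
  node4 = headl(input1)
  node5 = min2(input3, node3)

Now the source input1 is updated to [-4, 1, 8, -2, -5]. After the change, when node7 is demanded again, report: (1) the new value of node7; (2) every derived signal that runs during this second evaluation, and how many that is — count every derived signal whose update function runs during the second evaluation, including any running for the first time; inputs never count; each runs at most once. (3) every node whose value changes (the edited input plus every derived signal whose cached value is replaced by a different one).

First demand of the output computes:
  node4 = headl([-1, 4, 9, 2]) = -1
  node7 = neg(-1) = 1

After the edit, cleaning proceeds:
  node4: a read changed (input1 [-1, 4, 9, 2]->[-4, 1, 8, -2, -5]) — executes, giving -4.
  node7: a read changed (node4 -1->-4) — executes, giving 4.

Demanding node7 again yields 4.
2 derived signals run: node4, node7.
The nodes whose values change: input1, node4, node7.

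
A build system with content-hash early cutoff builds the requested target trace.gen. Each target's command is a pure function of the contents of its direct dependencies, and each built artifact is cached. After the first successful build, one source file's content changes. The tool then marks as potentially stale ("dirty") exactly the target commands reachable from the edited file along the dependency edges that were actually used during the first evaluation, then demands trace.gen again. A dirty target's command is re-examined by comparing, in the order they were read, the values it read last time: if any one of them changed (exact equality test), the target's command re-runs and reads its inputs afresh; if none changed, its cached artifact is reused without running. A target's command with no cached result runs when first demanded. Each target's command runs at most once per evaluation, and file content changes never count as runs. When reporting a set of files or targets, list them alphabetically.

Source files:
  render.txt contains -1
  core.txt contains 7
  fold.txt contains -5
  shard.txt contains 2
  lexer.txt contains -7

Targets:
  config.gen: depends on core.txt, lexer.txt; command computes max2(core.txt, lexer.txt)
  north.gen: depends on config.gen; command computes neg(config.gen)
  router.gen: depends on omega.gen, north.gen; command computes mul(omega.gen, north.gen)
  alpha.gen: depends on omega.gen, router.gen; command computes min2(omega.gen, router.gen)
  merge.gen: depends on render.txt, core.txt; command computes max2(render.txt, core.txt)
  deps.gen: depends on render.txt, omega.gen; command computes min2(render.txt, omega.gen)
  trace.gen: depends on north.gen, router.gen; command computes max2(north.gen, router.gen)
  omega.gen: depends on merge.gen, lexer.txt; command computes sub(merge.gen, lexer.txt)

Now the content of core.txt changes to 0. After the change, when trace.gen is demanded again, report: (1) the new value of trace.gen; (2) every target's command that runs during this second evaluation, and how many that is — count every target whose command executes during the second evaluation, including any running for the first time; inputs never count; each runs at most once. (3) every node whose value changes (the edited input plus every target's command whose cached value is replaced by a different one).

New value of trace.gen: 0.
Target commands that run: config.gen, merge.gen, north.gen, omega.gen, router.gen, trace.gen — 6 in total.
Values that change: config.gen, core.txt, merge.gen, north.gen, omega.gen, router.gen, trace.gen.

First evaluation (everything demanded from the output):
  config.gen = max2(7, -7) = 7
  merge.gen = max2(-1, 7) = 7
  north.gen = neg(7) = -7
  omega.gen = sub(7, -7) = 14
  router.gen = mul(14, -7) = -98
  trace.gen = max2(-7, -98) = -7

Propagation after the edit:
  config.gen: runs — core.txt 7->0; result 0.
  merge.gen: runs — core.txt 7->0; result 0.
  north.gen: runs — config.gen 7->0; result 0.
  omega.gen: runs — merge.gen 7->0; result 7.
  router.gen: runs — omega.gen 14->7; north.gen -7->0; result 0.
  trace.gen: runs — north.gen -7->0; router.gen -98->0; result 0.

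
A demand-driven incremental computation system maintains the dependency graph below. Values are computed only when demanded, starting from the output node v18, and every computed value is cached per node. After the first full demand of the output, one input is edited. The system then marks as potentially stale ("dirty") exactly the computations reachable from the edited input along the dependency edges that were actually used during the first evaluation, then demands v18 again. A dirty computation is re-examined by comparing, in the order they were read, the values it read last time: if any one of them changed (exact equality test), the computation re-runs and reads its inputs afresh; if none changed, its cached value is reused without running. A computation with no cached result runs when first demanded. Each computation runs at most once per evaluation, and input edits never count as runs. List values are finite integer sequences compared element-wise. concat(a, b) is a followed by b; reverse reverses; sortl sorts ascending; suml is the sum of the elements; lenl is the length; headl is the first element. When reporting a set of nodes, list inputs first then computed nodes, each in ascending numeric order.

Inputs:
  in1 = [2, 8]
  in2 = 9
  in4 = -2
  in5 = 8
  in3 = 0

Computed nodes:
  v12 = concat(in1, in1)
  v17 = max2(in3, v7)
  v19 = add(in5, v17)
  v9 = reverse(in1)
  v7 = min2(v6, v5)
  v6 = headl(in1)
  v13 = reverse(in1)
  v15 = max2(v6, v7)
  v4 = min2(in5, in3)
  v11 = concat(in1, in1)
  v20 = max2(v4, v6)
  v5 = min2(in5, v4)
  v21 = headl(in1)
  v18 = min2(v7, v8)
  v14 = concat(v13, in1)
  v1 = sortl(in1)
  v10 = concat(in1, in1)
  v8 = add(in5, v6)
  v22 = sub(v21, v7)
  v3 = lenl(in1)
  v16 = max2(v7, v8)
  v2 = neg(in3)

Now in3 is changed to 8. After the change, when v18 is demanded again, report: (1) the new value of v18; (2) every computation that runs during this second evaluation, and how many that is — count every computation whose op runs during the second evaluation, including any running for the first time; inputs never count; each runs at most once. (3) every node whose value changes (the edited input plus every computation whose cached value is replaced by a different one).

First evaluation (everything demanded from the output):
  v4 = min2(8, 0) = 0
  v5 = min2(8, 0) = 0
  v6 = headl([2, 8]) = 2
  v7 = min2(2, 0) = 0
  v8 = add(8, 2) = 10
  v18 = min2(0, 10) = 0

Propagation after the edit:
  v4: runs — in3 0->8; result 8.
  v5: runs — v4 0->8; result 8.
  v7: runs — v5 0->8; result 2.
  v18: runs — v7 0->2; result 2.

New value of v18: 2.
Computations that run: v4, v5, v7, v18 — 4 in total.
Values that change: in3, v4, v5, v7, v18.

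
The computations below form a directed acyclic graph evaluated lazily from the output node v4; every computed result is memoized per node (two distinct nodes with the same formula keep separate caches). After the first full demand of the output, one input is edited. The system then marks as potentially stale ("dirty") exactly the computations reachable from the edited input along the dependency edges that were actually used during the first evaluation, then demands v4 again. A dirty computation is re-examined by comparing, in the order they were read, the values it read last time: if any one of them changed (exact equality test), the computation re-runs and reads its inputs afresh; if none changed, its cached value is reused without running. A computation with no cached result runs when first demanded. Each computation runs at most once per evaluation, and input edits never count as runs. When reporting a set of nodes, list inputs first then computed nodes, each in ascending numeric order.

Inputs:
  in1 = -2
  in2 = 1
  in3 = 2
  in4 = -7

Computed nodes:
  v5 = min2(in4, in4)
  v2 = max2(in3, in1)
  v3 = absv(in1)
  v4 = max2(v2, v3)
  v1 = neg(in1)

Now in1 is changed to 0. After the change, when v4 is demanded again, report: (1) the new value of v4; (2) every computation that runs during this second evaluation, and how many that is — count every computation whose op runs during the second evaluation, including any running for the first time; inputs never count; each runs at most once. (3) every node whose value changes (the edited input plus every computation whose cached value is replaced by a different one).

Demanding v4 again yields 2.
3 computations run: v2, v3, v4.
The nodes whose values change: in1, v3.

First demand of the output computes:
  v2 = max2(2, -2) = 2
  v3 = absv(-2) = 2
  v4 = max2(2, 2) = 2

After the edit, cleaning proceeds:
  v2: a read changed (in1 -2->0) — executes, giving 2 — identical to its old value.
  v3: a read changed (in1 -2->0) — executes, giving 0.
  v4: a read changed (v3 2->0) — executes, giving 2 — identical to its old value.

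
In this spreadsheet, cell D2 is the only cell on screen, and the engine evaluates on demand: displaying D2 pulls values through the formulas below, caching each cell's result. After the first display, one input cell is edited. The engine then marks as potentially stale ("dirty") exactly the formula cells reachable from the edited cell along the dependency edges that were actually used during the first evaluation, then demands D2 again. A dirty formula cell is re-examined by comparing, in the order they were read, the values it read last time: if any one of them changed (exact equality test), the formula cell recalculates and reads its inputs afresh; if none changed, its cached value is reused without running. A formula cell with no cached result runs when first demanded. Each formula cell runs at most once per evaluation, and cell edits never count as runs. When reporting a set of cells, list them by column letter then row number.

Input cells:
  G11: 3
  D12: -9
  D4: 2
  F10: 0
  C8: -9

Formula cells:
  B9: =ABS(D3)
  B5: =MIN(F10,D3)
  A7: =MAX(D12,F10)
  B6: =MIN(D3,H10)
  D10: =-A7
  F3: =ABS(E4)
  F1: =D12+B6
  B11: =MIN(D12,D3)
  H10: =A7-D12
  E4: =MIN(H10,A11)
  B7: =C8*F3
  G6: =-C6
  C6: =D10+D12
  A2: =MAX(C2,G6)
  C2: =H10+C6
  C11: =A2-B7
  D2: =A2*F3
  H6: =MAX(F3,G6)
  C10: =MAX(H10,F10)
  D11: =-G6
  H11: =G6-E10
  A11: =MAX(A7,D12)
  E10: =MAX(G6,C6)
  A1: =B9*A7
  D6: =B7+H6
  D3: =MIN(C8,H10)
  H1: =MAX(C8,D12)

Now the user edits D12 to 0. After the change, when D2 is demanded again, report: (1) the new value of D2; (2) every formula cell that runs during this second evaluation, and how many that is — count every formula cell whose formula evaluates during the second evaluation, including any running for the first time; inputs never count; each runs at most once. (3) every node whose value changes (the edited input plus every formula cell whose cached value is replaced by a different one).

Initial pass — values computed on the first demand:
  A7 = MAX(-9, 0) = 0
  A11 = MAX(0, -9) = 0
  D10 = -(0) = 0
  C6 = 0 + -9 = -9
  G6 = -(-9) = 9
  H10 = 0 - -9 = 9
  C2 = 9 + -9 = 0
  A2 = MAX(0, 9) = 9
  E4 = MIN(9, 0) = 0
  F3 = ABS(0) = 0
  D2 = 9 * 0 = 0

Second demand — change propagation:
  A7: re-runs because D12 -9->0; new result 0 (unchanged).
  A11: re-runs because D12 -9->0; new result 0 (unchanged).
  D10: re-examined; everything it read last time is the same (A7 unchanged) — cache 0 kept, no run.
  C6: re-runs because D12 -9->0; new result 0.
  G6: re-runs because C6 -9->0; new result 0.
  H10: re-runs because D12 -9->0; new result 0.
  C2: re-runs because H10 9->0; C6 -9->0; new result 0 (unchanged).
  A2: re-runs because G6 9->0; new result 0.
  E4: re-runs because H10 9->0; new result 0 (unchanged).
  F3: re-examined; everything it read last time is the same (E4 unchanged) — cache 0 kept, no run.
  D2: re-runs because A2 9->0; new result 0 (unchanged).

The important point: at D10 every value read last time is unchanged, so the dirty flag clears without a run.

D2 now evaluates to 0.
Run set: A2, A7, A11, C2, C6, D2, E4, G6, H10 (9 run).
Changed values: A2, C6, D12, G6, H10.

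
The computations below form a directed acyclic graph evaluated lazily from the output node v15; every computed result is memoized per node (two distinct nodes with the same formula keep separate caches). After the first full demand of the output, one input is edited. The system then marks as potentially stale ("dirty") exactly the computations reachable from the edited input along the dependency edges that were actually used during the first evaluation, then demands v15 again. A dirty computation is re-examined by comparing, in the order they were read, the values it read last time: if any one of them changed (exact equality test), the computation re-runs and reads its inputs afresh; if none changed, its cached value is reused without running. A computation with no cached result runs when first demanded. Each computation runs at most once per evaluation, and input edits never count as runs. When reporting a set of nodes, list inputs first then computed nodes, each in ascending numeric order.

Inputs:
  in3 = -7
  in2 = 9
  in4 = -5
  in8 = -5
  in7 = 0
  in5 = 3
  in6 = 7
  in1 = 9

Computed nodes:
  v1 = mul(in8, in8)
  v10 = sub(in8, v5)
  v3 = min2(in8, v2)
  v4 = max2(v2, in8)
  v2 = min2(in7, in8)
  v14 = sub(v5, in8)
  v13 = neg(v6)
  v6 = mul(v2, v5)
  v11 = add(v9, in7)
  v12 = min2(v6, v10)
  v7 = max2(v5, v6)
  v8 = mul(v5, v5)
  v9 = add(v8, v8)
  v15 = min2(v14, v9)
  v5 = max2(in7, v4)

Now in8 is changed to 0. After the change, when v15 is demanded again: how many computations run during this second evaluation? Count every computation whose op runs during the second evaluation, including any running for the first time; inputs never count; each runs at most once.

5 computations run: v2, v4, v5, v14, v15.
Note where the cutoff bites: v8 is checked, finds nothing changed, and keeps its cache.

First demand of the output computes:
  v2 = min2(0, -5) = -5
  v4 = max2(-5, -5) = -5
  v5 = max2(0, -5) = 0
  v8 = mul(0, 0) = 0
  v9 = add(0, 0) = 0
  v14 = sub(0, -5) = 5
  v15 = min2(5, 0) = 0

After the edit, cleaning proceeds:
  v2: a read changed (in8 -5->0) — executes, giving 0.
  v4: a read changed (v2 -5->0; in8 -5->0) — executes, giving 0.
  v5: a read changed (v4 -5->0) — executes, giving 0 — identical to its old value.
  v8: dirty, but its reads are unchanged (v5 unchanged, v5 unchanged); cached 0 stands.
  v9: dirty, but its reads are unchanged (v8 unchanged, v8 unchanged); cached 0 stands.
  v14: a read changed (in8 -5->0) — executes, giving 0.
  v15: a read changed (v14 5->0) — executes, giving 0 — identical to its old value.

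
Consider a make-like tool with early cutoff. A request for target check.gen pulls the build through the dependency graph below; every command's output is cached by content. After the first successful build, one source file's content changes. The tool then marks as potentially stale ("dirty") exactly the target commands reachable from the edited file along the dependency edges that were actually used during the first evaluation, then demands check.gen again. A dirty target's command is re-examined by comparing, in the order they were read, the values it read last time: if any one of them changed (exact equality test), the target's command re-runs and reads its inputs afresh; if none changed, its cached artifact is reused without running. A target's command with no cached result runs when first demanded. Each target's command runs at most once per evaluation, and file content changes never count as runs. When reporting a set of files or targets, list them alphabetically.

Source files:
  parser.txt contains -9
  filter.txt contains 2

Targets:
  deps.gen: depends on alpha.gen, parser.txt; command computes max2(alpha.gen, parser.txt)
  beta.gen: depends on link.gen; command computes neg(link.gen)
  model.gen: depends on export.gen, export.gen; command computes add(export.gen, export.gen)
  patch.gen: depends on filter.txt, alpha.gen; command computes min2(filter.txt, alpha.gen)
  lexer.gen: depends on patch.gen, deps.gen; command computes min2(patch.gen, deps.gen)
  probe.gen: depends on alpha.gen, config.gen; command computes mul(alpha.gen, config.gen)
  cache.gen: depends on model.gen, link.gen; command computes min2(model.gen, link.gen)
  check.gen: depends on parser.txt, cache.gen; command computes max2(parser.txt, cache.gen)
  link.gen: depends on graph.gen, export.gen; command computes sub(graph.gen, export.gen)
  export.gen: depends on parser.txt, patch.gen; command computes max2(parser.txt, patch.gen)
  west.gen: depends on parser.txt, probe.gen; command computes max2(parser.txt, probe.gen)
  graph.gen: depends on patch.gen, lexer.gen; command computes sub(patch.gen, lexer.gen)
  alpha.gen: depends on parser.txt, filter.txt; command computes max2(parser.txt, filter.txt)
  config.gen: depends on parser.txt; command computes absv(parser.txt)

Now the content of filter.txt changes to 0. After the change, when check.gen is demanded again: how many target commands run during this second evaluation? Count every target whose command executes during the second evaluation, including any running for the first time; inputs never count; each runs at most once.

First demand of the output computes:
  alpha.gen = max2(-9, 2) = 2
  deps.gen = max2(2, -9) = 2
  patch.gen = min2(2, 2) = 2
  export.gen = max2(-9, 2) = 2
  lexer.gen = min2(2, 2) = 2
  graph.gen = sub(2, 2) = 0
  link.gen = sub(0, 2) = -2
  model.gen = add(2, 2) = 4
  cache.gen = min2(4, -2) = -2
  check.gen = max2(-9, -2) = -2

After the edit, cleaning proceeds:
  alpha.gen: a read changed (filter.txt 2->0) — executes, giving 0.
  deps.gen: a read changed (alpha.gen 2->0) — executes, giving 0.
  patch.gen: a read changed (filter.txt 2->0; alpha.gen 2->0) — executes, giving 0.
  export.gen: a read changed (patch.gen 2->0) — executes, giving 0.
  lexer.gen: a read changed (patch.gen 2->0; deps.gen 2->0) — executes, giving 0.
  graph.gen: a read changed (patch.gen 2->0; lexer.gen 2->0) — executes, giving 0 — identical to its old value.
  link.gen: a read changed (export.gen 2->0) — executes, giving 0.
  model.gen: a read changed (export.gen 2->0; export.gen 2->0) — executes, giving 0.
  cache.gen: a read changed (model.gen 4->0; link.gen -2->0) — executes, giving 0.
  check.gen: a read changed (cache.gen -2->0) — executes, giving 0.

10 target commands run: alpha.gen, cache.gen, check.gen, deps.gen, export.gen, graph.gen, lexer.gen, link.gen, model.gen, patch.gen.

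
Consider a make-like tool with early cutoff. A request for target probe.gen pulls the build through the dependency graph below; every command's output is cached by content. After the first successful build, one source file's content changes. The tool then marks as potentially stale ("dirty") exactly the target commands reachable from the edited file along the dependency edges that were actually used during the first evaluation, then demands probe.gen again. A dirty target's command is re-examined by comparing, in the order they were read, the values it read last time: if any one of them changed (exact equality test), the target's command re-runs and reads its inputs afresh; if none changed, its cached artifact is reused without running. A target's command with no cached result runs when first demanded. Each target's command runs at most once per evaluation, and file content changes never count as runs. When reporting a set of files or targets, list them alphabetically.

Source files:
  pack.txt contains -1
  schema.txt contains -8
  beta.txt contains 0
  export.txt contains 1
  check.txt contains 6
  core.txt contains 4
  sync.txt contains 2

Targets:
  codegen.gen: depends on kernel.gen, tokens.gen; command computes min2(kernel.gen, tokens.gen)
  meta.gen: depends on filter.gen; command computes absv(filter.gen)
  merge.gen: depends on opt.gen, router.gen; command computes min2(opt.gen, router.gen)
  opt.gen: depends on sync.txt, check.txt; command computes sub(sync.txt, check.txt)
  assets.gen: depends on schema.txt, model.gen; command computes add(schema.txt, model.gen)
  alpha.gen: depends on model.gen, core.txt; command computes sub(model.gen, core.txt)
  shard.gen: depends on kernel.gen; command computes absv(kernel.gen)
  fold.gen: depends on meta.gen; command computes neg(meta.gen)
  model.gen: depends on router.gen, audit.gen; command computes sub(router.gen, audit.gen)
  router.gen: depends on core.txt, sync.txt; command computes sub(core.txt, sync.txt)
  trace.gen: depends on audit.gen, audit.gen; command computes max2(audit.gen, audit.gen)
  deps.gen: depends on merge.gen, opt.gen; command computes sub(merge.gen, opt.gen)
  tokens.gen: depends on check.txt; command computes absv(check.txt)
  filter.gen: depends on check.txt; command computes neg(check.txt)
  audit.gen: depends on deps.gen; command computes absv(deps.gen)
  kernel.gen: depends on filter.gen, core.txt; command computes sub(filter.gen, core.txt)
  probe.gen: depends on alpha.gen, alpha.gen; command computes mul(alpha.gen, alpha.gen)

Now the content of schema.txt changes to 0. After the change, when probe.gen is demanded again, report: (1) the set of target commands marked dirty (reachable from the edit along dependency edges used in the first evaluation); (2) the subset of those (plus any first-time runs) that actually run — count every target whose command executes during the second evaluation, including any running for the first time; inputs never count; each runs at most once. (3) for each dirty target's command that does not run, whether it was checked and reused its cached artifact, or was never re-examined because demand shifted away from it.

The edit dirties: none.
0 target commands run: none.
No dirty target's command escaped a run.
Note the shortcut — schema.txt feeds only undemanded nodes, so no recomputation happens.

First demand of the output computes:
  opt.gen = sub(2, 6) = -4
  router.gen = sub(4, 2) = 2
  merge.gen = min2(-4, 2) = -4
  deps.gen = sub(-4, -4) = 0
  audit.gen = absv(0) = 0
  model.gen = sub(2, 0) = 2
  alpha.gen = sub(2, 4) = -2
  probe.gen = mul(-2, -2) = 4

After the edit, cleaning proceeds:
  schema.txt only reaches undemanded nodes; the second demand re-runs nothing.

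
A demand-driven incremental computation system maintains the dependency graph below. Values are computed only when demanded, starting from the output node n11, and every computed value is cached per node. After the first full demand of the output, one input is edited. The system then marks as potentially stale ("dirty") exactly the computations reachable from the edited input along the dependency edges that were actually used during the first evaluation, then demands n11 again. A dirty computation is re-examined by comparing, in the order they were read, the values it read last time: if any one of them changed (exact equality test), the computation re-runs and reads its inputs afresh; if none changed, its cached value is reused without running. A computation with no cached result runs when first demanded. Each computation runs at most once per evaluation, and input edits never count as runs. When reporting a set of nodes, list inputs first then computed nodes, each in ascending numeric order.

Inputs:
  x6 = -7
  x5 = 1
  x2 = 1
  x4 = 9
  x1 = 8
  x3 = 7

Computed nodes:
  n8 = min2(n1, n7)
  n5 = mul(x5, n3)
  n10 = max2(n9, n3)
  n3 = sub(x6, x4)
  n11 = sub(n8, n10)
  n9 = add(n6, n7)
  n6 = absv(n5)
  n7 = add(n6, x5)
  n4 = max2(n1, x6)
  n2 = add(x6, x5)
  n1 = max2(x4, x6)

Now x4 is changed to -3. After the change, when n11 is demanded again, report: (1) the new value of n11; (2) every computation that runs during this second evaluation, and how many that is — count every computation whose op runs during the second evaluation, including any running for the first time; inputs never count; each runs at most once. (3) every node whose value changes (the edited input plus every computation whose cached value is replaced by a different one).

First evaluation (everything demanded from the output):
  n1 = max2(9, -7) = 9
  n3 = sub(-7, 9) = -16
  n5 = mul(1, -16) = -16
  n6 = absv(-16) = 16
  n7 = add(16, 1) = 17
  n8 = min2(9, 17) = 9
  n9 = add(16, 17) = 33
  n10 = max2(33, -16) = 33
  n11 = sub(9, 33) = -24

Propagation after the edit:
  n1: runs — x4 9->-3; result -3.
  n3: runs — x4 9->-3; result -4.
  n5: runs — n3 -16->-4; result -4.
  n6: runs — n5 -16->-4; result 4.
  n7: runs — n6 16->4; result 5.
  n8: runs — n1 9->-3; n7 17->5; result -3.
  n9: runs — n6 16->4; n7 17->5; result 9.
  n10: runs — n9 33->9; n3 -16->-4; result 9.
  n11: runs — n8 9->-3; n10 33->9; result -12.

New value of n11: -12.
Computations that run: n1, n3, n5, n6, n7, n8, n9, n10, n11 — 9 in total.
Values that change: x4, n1, n3, n5, n6, n7, n8, n9, n10, n11.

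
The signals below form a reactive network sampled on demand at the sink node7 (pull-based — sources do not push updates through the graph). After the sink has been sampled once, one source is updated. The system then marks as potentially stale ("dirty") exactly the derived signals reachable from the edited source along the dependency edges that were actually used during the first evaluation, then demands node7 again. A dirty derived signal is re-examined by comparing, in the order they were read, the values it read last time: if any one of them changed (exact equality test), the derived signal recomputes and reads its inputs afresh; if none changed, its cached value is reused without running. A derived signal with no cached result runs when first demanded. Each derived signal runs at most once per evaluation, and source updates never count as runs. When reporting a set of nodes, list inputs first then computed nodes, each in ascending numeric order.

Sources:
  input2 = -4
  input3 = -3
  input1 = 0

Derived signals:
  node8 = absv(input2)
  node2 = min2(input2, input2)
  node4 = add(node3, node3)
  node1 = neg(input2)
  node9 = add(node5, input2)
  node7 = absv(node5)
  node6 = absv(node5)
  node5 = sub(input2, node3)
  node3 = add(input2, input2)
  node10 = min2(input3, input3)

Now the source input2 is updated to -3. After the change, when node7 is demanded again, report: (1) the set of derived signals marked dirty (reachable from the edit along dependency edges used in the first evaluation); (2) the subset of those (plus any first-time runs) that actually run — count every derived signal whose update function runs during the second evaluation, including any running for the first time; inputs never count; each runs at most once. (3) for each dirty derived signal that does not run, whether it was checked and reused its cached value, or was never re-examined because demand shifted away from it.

Dirty set: node3, node5, node7.
Run set: node3, node5, node7 (3 run).
All dirty derived signals ended up running.

Initial pass — values computed on the first demand:
  node3 = add(-4, -4) = -8
  node5 = sub(-4, -8) = 4
  node7 = absv(4) = 4

Second demand — change propagation:
  node3: re-runs because input2 -4->-3; input2 -4->-3; new result -6.
  node5: re-runs because input2 -4->-3; node3 -8->-6; new result 3.
  node7: re-runs because node5 4->3; new result 3.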